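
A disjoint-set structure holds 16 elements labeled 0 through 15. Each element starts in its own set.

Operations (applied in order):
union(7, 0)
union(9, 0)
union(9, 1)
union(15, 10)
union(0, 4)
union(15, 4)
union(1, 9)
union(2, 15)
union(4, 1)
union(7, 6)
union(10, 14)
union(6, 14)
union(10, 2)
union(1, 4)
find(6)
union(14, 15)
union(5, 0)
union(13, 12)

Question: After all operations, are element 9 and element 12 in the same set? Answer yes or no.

Answer: no

Derivation:
Step 1: union(7, 0) -> merged; set of 7 now {0, 7}
Step 2: union(9, 0) -> merged; set of 9 now {0, 7, 9}
Step 3: union(9, 1) -> merged; set of 9 now {0, 1, 7, 9}
Step 4: union(15, 10) -> merged; set of 15 now {10, 15}
Step 5: union(0, 4) -> merged; set of 0 now {0, 1, 4, 7, 9}
Step 6: union(15, 4) -> merged; set of 15 now {0, 1, 4, 7, 9, 10, 15}
Step 7: union(1, 9) -> already same set; set of 1 now {0, 1, 4, 7, 9, 10, 15}
Step 8: union(2, 15) -> merged; set of 2 now {0, 1, 2, 4, 7, 9, 10, 15}
Step 9: union(4, 1) -> already same set; set of 4 now {0, 1, 2, 4, 7, 9, 10, 15}
Step 10: union(7, 6) -> merged; set of 7 now {0, 1, 2, 4, 6, 7, 9, 10, 15}
Step 11: union(10, 14) -> merged; set of 10 now {0, 1, 2, 4, 6, 7, 9, 10, 14, 15}
Step 12: union(6, 14) -> already same set; set of 6 now {0, 1, 2, 4, 6, 7, 9, 10, 14, 15}
Step 13: union(10, 2) -> already same set; set of 10 now {0, 1, 2, 4, 6, 7, 9, 10, 14, 15}
Step 14: union(1, 4) -> already same set; set of 1 now {0, 1, 2, 4, 6, 7, 9, 10, 14, 15}
Step 15: find(6) -> no change; set of 6 is {0, 1, 2, 4, 6, 7, 9, 10, 14, 15}
Step 16: union(14, 15) -> already same set; set of 14 now {0, 1, 2, 4, 6, 7, 9, 10, 14, 15}
Step 17: union(5, 0) -> merged; set of 5 now {0, 1, 2, 4, 5, 6, 7, 9, 10, 14, 15}
Step 18: union(13, 12) -> merged; set of 13 now {12, 13}
Set of 9: {0, 1, 2, 4, 5, 6, 7, 9, 10, 14, 15}; 12 is not a member.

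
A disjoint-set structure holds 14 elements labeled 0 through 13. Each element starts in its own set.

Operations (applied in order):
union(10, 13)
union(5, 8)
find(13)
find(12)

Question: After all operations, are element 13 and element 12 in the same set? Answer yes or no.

Step 1: union(10, 13) -> merged; set of 10 now {10, 13}
Step 2: union(5, 8) -> merged; set of 5 now {5, 8}
Step 3: find(13) -> no change; set of 13 is {10, 13}
Step 4: find(12) -> no change; set of 12 is {12}
Set of 13: {10, 13}; 12 is not a member.

Answer: no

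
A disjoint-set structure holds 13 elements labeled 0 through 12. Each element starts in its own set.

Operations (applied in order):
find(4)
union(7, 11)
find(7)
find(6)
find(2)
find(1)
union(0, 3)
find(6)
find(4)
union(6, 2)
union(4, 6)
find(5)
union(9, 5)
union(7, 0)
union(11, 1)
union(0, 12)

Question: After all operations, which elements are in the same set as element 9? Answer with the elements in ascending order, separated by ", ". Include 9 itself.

Answer: 5, 9

Derivation:
Step 1: find(4) -> no change; set of 4 is {4}
Step 2: union(7, 11) -> merged; set of 7 now {7, 11}
Step 3: find(7) -> no change; set of 7 is {7, 11}
Step 4: find(6) -> no change; set of 6 is {6}
Step 5: find(2) -> no change; set of 2 is {2}
Step 6: find(1) -> no change; set of 1 is {1}
Step 7: union(0, 3) -> merged; set of 0 now {0, 3}
Step 8: find(6) -> no change; set of 6 is {6}
Step 9: find(4) -> no change; set of 4 is {4}
Step 10: union(6, 2) -> merged; set of 6 now {2, 6}
Step 11: union(4, 6) -> merged; set of 4 now {2, 4, 6}
Step 12: find(5) -> no change; set of 5 is {5}
Step 13: union(9, 5) -> merged; set of 9 now {5, 9}
Step 14: union(7, 0) -> merged; set of 7 now {0, 3, 7, 11}
Step 15: union(11, 1) -> merged; set of 11 now {0, 1, 3, 7, 11}
Step 16: union(0, 12) -> merged; set of 0 now {0, 1, 3, 7, 11, 12}
Component of 9: {5, 9}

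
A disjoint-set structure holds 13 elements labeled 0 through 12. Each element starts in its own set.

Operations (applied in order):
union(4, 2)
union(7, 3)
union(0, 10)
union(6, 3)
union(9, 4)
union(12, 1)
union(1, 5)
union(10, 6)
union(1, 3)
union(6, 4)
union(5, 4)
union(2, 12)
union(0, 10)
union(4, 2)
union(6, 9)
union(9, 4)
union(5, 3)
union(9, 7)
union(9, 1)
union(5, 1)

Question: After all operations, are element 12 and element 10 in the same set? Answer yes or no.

Step 1: union(4, 2) -> merged; set of 4 now {2, 4}
Step 2: union(7, 3) -> merged; set of 7 now {3, 7}
Step 3: union(0, 10) -> merged; set of 0 now {0, 10}
Step 4: union(6, 3) -> merged; set of 6 now {3, 6, 7}
Step 5: union(9, 4) -> merged; set of 9 now {2, 4, 9}
Step 6: union(12, 1) -> merged; set of 12 now {1, 12}
Step 7: union(1, 5) -> merged; set of 1 now {1, 5, 12}
Step 8: union(10, 6) -> merged; set of 10 now {0, 3, 6, 7, 10}
Step 9: union(1, 3) -> merged; set of 1 now {0, 1, 3, 5, 6, 7, 10, 12}
Step 10: union(6, 4) -> merged; set of 6 now {0, 1, 2, 3, 4, 5, 6, 7, 9, 10, 12}
Step 11: union(5, 4) -> already same set; set of 5 now {0, 1, 2, 3, 4, 5, 6, 7, 9, 10, 12}
Step 12: union(2, 12) -> already same set; set of 2 now {0, 1, 2, 3, 4, 5, 6, 7, 9, 10, 12}
Step 13: union(0, 10) -> already same set; set of 0 now {0, 1, 2, 3, 4, 5, 6, 7, 9, 10, 12}
Step 14: union(4, 2) -> already same set; set of 4 now {0, 1, 2, 3, 4, 5, 6, 7, 9, 10, 12}
Step 15: union(6, 9) -> already same set; set of 6 now {0, 1, 2, 3, 4, 5, 6, 7, 9, 10, 12}
Step 16: union(9, 4) -> already same set; set of 9 now {0, 1, 2, 3, 4, 5, 6, 7, 9, 10, 12}
Step 17: union(5, 3) -> already same set; set of 5 now {0, 1, 2, 3, 4, 5, 6, 7, 9, 10, 12}
Step 18: union(9, 7) -> already same set; set of 9 now {0, 1, 2, 3, 4, 5, 6, 7, 9, 10, 12}
Step 19: union(9, 1) -> already same set; set of 9 now {0, 1, 2, 3, 4, 5, 6, 7, 9, 10, 12}
Step 20: union(5, 1) -> already same set; set of 5 now {0, 1, 2, 3, 4, 5, 6, 7, 9, 10, 12}
Set of 12: {0, 1, 2, 3, 4, 5, 6, 7, 9, 10, 12}; 10 is a member.

Answer: yes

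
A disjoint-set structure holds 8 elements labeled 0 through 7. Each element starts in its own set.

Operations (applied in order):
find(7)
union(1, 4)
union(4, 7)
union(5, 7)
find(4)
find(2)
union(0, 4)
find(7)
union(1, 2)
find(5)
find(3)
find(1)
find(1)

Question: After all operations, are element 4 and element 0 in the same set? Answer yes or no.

Answer: yes

Derivation:
Step 1: find(7) -> no change; set of 7 is {7}
Step 2: union(1, 4) -> merged; set of 1 now {1, 4}
Step 3: union(4, 7) -> merged; set of 4 now {1, 4, 7}
Step 4: union(5, 7) -> merged; set of 5 now {1, 4, 5, 7}
Step 5: find(4) -> no change; set of 4 is {1, 4, 5, 7}
Step 6: find(2) -> no change; set of 2 is {2}
Step 7: union(0, 4) -> merged; set of 0 now {0, 1, 4, 5, 7}
Step 8: find(7) -> no change; set of 7 is {0, 1, 4, 5, 7}
Step 9: union(1, 2) -> merged; set of 1 now {0, 1, 2, 4, 5, 7}
Step 10: find(5) -> no change; set of 5 is {0, 1, 2, 4, 5, 7}
Step 11: find(3) -> no change; set of 3 is {3}
Step 12: find(1) -> no change; set of 1 is {0, 1, 2, 4, 5, 7}
Step 13: find(1) -> no change; set of 1 is {0, 1, 2, 4, 5, 7}
Set of 4: {0, 1, 2, 4, 5, 7}; 0 is a member.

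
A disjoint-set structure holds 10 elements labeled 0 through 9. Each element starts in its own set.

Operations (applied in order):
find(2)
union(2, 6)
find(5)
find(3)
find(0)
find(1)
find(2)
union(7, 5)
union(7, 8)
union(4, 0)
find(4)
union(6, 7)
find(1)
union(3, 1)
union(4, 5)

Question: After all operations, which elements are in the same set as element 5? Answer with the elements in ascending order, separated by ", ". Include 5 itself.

Step 1: find(2) -> no change; set of 2 is {2}
Step 2: union(2, 6) -> merged; set of 2 now {2, 6}
Step 3: find(5) -> no change; set of 5 is {5}
Step 4: find(3) -> no change; set of 3 is {3}
Step 5: find(0) -> no change; set of 0 is {0}
Step 6: find(1) -> no change; set of 1 is {1}
Step 7: find(2) -> no change; set of 2 is {2, 6}
Step 8: union(7, 5) -> merged; set of 7 now {5, 7}
Step 9: union(7, 8) -> merged; set of 7 now {5, 7, 8}
Step 10: union(4, 0) -> merged; set of 4 now {0, 4}
Step 11: find(4) -> no change; set of 4 is {0, 4}
Step 12: union(6, 7) -> merged; set of 6 now {2, 5, 6, 7, 8}
Step 13: find(1) -> no change; set of 1 is {1}
Step 14: union(3, 1) -> merged; set of 3 now {1, 3}
Step 15: union(4, 5) -> merged; set of 4 now {0, 2, 4, 5, 6, 7, 8}
Component of 5: {0, 2, 4, 5, 6, 7, 8}

Answer: 0, 2, 4, 5, 6, 7, 8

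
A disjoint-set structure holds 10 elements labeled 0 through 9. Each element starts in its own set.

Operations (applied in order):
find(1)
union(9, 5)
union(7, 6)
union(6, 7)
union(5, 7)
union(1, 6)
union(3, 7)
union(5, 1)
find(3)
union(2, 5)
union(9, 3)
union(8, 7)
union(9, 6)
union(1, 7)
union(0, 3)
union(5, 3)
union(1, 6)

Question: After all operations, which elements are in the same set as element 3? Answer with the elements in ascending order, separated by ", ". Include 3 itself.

Answer: 0, 1, 2, 3, 5, 6, 7, 8, 9

Derivation:
Step 1: find(1) -> no change; set of 1 is {1}
Step 2: union(9, 5) -> merged; set of 9 now {5, 9}
Step 3: union(7, 6) -> merged; set of 7 now {6, 7}
Step 4: union(6, 7) -> already same set; set of 6 now {6, 7}
Step 5: union(5, 7) -> merged; set of 5 now {5, 6, 7, 9}
Step 6: union(1, 6) -> merged; set of 1 now {1, 5, 6, 7, 9}
Step 7: union(3, 7) -> merged; set of 3 now {1, 3, 5, 6, 7, 9}
Step 8: union(5, 1) -> already same set; set of 5 now {1, 3, 5, 6, 7, 9}
Step 9: find(3) -> no change; set of 3 is {1, 3, 5, 6, 7, 9}
Step 10: union(2, 5) -> merged; set of 2 now {1, 2, 3, 5, 6, 7, 9}
Step 11: union(9, 3) -> already same set; set of 9 now {1, 2, 3, 5, 6, 7, 9}
Step 12: union(8, 7) -> merged; set of 8 now {1, 2, 3, 5, 6, 7, 8, 9}
Step 13: union(9, 6) -> already same set; set of 9 now {1, 2, 3, 5, 6, 7, 8, 9}
Step 14: union(1, 7) -> already same set; set of 1 now {1, 2, 3, 5, 6, 7, 8, 9}
Step 15: union(0, 3) -> merged; set of 0 now {0, 1, 2, 3, 5, 6, 7, 8, 9}
Step 16: union(5, 3) -> already same set; set of 5 now {0, 1, 2, 3, 5, 6, 7, 8, 9}
Step 17: union(1, 6) -> already same set; set of 1 now {0, 1, 2, 3, 5, 6, 7, 8, 9}
Component of 3: {0, 1, 2, 3, 5, 6, 7, 8, 9}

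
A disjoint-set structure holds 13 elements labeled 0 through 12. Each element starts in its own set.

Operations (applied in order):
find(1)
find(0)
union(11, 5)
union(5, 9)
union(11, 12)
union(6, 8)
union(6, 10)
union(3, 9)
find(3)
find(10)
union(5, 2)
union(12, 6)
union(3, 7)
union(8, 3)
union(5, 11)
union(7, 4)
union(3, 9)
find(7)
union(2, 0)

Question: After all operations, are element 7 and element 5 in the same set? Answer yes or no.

Step 1: find(1) -> no change; set of 1 is {1}
Step 2: find(0) -> no change; set of 0 is {0}
Step 3: union(11, 5) -> merged; set of 11 now {5, 11}
Step 4: union(5, 9) -> merged; set of 5 now {5, 9, 11}
Step 5: union(11, 12) -> merged; set of 11 now {5, 9, 11, 12}
Step 6: union(6, 8) -> merged; set of 6 now {6, 8}
Step 7: union(6, 10) -> merged; set of 6 now {6, 8, 10}
Step 8: union(3, 9) -> merged; set of 3 now {3, 5, 9, 11, 12}
Step 9: find(3) -> no change; set of 3 is {3, 5, 9, 11, 12}
Step 10: find(10) -> no change; set of 10 is {6, 8, 10}
Step 11: union(5, 2) -> merged; set of 5 now {2, 3, 5, 9, 11, 12}
Step 12: union(12, 6) -> merged; set of 12 now {2, 3, 5, 6, 8, 9, 10, 11, 12}
Step 13: union(3, 7) -> merged; set of 3 now {2, 3, 5, 6, 7, 8, 9, 10, 11, 12}
Step 14: union(8, 3) -> already same set; set of 8 now {2, 3, 5, 6, 7, 8, 9, 10, 11, 12}
Step 15: union(5, 11) -> already same set; set of 5 now {2, 3, 5, 6, 7, 8, 9, 10, 11, 12}
Step 16: union(7, 4) -> merged; set of 7 now {2, 3, 4, 5, 6, 7, 8, 9, 10, 11, 12}
Step 17: union(3, 9) -> already same set; set of 3 now {2, 3, 4, 5, 6, 7, 8, 9, 10, 11, 12}
Step 18: find(7) -> no change; set of 7 is {2, 3, 4, 5, 6, 7, 8, 9, 10, 11, 12}
Step 19: union(2, 0) -> merged; set of 2 now {0, 2, 3, 4, 5, 6, 7, 8, 9, 10, 11, 12}
Set of 7: {0, 2, 3, 4, 5, 6, 7, 8, 9, 10, 11, 12}; 5 is a member.

Answer: yes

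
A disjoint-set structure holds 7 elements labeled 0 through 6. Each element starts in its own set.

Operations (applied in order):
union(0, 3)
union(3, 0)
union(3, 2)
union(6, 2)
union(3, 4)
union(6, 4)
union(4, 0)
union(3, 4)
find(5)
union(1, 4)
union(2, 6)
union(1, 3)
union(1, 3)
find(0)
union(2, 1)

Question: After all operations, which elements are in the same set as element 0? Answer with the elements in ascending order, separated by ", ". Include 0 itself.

Answer: 0, 1, 2, 3, 4, 6

Derivation:
Step 1: union(0, 3) -> merged; set of 0 now {0, 3}
Step 2: union(3, 0) -> already same set; set of 3 now {0, 3}
Step 3: union(3, 2) -> merged; set of 3 now {0, 2, 3}
Step 4: union(6, 2) -> merged; set of 6 now {0, 2, 3, 6}
Step 5: union(3, 4) -> merged; set of 3 now {0, 2, 3, 4, 6}
Step 6: union(6, 4) -> already same set; set of 6 now {0, 2, 3, 4, 6}
Step 7: union(4, 0) -> already same set; set of 4 now {0, 2, 3, 4, 6}
Step 8: union(3, 4) -> already same set; set of 3 now {0, 2, 3, 4, 6}
Step 9: find(5) -> no change; set of 5 is {5}
Step 10: union(1, 4) -> merged; set of 1 now {0, 1, 2, 3, 4, 6}
Step 11: union(2, 6) -> already same set; set of 2 now {0, 1, 2, 3, 4, 6}
Step 12: union(1, 3) -> already same set; set of 1 now {0, 1, 2, 3, 4, 6}
Step 13: union(1, 3) -> already same set; set of 1 now {0, 1, 2, 3, 4, 6}
Step 14: find(0) -> no change; set of 0 is {0, 1, 2, 3, 4, 6}
Step 15: union(2, 1) -> already same set; set of 2 now {0, 1, 2, 3, 4, 6}
Component of 0: {0, 1, 2, 3, 4, 6}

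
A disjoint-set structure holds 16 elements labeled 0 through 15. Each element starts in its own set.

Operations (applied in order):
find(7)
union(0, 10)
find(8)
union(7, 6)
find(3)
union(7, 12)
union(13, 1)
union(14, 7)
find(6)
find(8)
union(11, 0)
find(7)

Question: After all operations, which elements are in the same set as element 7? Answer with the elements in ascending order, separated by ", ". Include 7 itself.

Answer: 6, 7, 12, 14

Derivation:
Step 1: find(7) -> no change; set of 7 is {7}
Step 2: union(0, 10) -> merged; set of 0 now {0, 10}
Step 3: find(8) -> no change; set of 8 is {8}
Step 4: union(7, 6) -> merged; set of 7 now {6, 7}
Step 5: find(3) -> no change; set of 3 is {3}
Step 6: union(7, 12) -> merged; set of 7 now {6, 7, 12}
Step 7: union(13, 1) -> merged; set of 13 now {1, 13}
Step 8: union(14, 7) -> merged; set of 14 now {6, 7, 12, 14}
Step 9: find(6) -> no change; set of 6 is {6, 7, 12, 14}
Step 10: find(8) -> no change; set of 8 is {8}
Step 11: union(11, 0) -> merged; set of 11 now {0, 10, 11}
Step 12: find(7) -> no change; set of 7 is {6, 7, 12, 14}
Component of 7: {6, 7, 12, 14}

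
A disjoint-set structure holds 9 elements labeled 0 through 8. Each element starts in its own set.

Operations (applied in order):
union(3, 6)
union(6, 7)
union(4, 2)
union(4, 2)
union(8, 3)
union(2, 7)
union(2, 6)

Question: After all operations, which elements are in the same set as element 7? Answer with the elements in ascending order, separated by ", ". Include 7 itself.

Answer: 2, 3, 4, 6, 7, 8

Derivation:
Step 1: union(3, 6) -> merged; set of 3 now {3, 6}
Step 2: union(6, 7) -> merged; set of 6 now {3, 6, 7}
Step 3: union(4, 2) -> merged; set of 4 now {2, 4}
Step 4: union(4, 2) -> already same set; set of 4 now {2, 4}
Step 5: union(8, 3) -> merged; set of 8 now {3, 6, 7, 8}
Step 6: union(2, 7) -> merged; set of 2 now {2, 3, 4, 6, 7, 8}
Step 7: union(2, 6) -> already same set; set of 2 now {2, 3, 4, 6, 7, 8}
Component of 7: {2, 3, 4, 6, 7, 8}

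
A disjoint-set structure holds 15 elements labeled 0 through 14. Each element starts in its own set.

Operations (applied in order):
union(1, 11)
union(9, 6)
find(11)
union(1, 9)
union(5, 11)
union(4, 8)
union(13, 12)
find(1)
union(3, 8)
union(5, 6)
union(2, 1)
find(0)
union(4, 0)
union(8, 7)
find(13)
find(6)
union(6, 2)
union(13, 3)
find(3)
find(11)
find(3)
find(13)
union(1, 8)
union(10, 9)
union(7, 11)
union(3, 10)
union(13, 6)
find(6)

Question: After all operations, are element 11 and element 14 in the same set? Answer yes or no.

Step 1: union(1, 11) -> merged; set of 1 now {1, 11}
Step 2: union(9, 6) -> merged; set of 9 now {6, 9}
Step 3: find(11) -> no change; set of 11 is {1, 11}
Step 4: union(1, 9) -> merged; set of 1 now {1, 6, 9, 11}
Step 5: union(5, 11) -> merged; set of 5 now {1, 5, 6, 9, 11}
Step 6: union(4, 8) -> merged; set of 4 now {4, 8}
Step 7: union(13, 12) -> merged; set of 13 now {12, 13}
Step 8: find(1) -> no change; set of 1 is {1, 5, 6, 9, 11}
Step 9: union(3, 8) -> merged; set of 3 now {3, 4, 8}
Step 10: union(5, 6) -> already same set; set of 5 now {1, 5, 6, 9, 11}
Step 11: union(2, 1) -> merged; set of 2 now {1, 2, 5, 6, 9, 11}
Step 12: find(0) -> no change; set of 0 is {0}
Step 13: union(4, 0) -> merged; set of 4 now {0, 3, 4, 8}
Step 14: union(8, 7) -> merged; set of 8 now {0, 3, 4, 7, 8}
Step 15: find(13) -> no change; set of 13 is {12, 13}
Step 16: find(6) -> no change; set of 6 is {1, 2, 5, 6, 9, 11}
Step 17: union(6, 2) -> already same set; set of 6 now {1, 2, 5, 6, 9, 11}
Step 18: union(13, 3) -> merged; set of 13 now {0, 3, 4, 7, 8, 12, 13}
Step 19: find(3) -> no change; set of 3 is {0, 3, 4, 7, 8, 12, 13}
Step 20: find(11) -> no change; set of 11 is {1, 2, 5, 6, 9, 11}
Step 21: find(3) -> no change; set of 3 is {0, 3, 4, 7, 8, 12, 13}
Step 22: find(13) -> no change; set of 13 is {0, 3, 4, 7, 8, 12, 13}
Step 23: union(1, 8) -> merged; set of 1 now {0, 1, 2, 3, 4, 5, 6, 7, 8, 9, 11, 12, 13}
Step 24: union(10, 9) -> merged; set of 10 now {0, 1, 2, 3, 4, 5, 6, 7, 8, 9, 10, 11, 12, 13}
Step 25: union(7, 11) -> already same set; set of 7 now {0, 1, 2, 3, 4, 5, 6, 7, 8, 9, 10, 11, 12, 13}
Step 26: union(3, 10) -> already same set; set of 3 now {0, 1, 2, 3, 4, 5, 6, 7, 8, 9, 10, 11, 12, 13}
Step 27: union(13, 6) -> already same set; set of 13 now {0, 1, 2, 3, 4, 5, 6, 7, 8, 9, 10, 11, 12, 13}
Step 28: find(6) -> no change; set of 6 is {0, 1, 2, 3, 4, 5, 6, 7, 8, 9, 10, 11, 12, 13}
Set of 11: {0, 1, 2, 3, 4, 5, 6, 7, 8, 9, 10, 11, 12, 13}; 14 is not a member.

Answer: no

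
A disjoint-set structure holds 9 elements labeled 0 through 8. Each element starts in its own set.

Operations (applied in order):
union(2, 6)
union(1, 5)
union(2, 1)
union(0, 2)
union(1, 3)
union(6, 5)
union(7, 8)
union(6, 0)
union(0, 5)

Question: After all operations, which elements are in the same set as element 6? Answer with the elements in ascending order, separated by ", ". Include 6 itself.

Answer: 0, 1, 2, 3, 5, 6

Derivation:
Step 1: union(2, 6) -> merged; set of 2 now {2, 6}
Step 2: union(1, 5) -> merged; set of 1 now {1, 5}
Step 3: union(2, 1) -> merged; set of 2 now {1, 2, 5, 6}
Step 4: union(0, 2) -> merged; set of 0 now {0, 1, 2, 5, 6}
Step 5: union(1, 3) -> merged; set of 1 now {0, 1, 2, 3, 5, 6}
Step 6: union(6, 5) -> already same set; set of 6 now {0, 1, 2, 3, 5, 6}
Step 7: union(7, 8) -> merged; set of 7 now {7, 8}
Step 8: union(6, 0) -> already same set; set of 6 now {0, 1, 2, 3, 5, 6}
Step 9: union(0, 5) -> already same set; set of 0 now {0, 1, 2, 3, 5, 6}
Component of 6: {0, 1, 2, 3, 5, 6}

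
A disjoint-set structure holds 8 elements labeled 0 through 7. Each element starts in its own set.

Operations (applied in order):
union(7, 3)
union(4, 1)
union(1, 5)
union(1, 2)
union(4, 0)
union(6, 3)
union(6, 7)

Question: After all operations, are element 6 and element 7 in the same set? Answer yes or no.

Step 1: union(7, 3) -> merged; set of 7 now {3, 7}
Step 2: union(4, 1) -> merged; set of 4 now {1, 4}
Step 3: union(1, 5) -> merged; set of 1 now {1, 4, 5}
Step 4: union(1, 2) -> merged; set of 1 now {1, 2, 4, 5}
Step 5: union(4, 0) -> merged; set of 4 now {0, 1, 2, 4, 5}
Step 6: union(6, 3) -> merged; set of 6 now {3, 6, 7}
Step 7: union(6, 7) -> already same set; set of 6 now {3, 6, 7}
Set of 6: {3, 6, 7}; 7 is a member.

Answer: yes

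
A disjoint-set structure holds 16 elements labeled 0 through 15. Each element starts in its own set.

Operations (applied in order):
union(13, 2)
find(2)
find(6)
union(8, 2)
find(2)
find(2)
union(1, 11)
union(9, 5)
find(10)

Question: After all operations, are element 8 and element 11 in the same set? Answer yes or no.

Step 1: union(13, 2) -> merged; set of 13 now {2, 13}
Step 2: find(2) -> no change; set of 2 is {2, 13}
Step 3: find(6) -> no change; set of 6 is {6}
Step 4: union(8, 2) -> merged; set of 8 now {2, 8, 13}
Step 5: find(2) -> no change; set of 2 is {2, 8, 13}
Step 6: find(2) -> no change; set of 2 is {2, 8, 13}
Step 7: union(1, 11) -> merged; set of 1 now {1, 11}
Step 8: union(9, 5) -> merged; set of 9 now {5, 9}
Step 9: find(10) -> no change; set of 10 is {10}
Set of 8: {2, 8, 13}; 11 is not a member.

Answer: no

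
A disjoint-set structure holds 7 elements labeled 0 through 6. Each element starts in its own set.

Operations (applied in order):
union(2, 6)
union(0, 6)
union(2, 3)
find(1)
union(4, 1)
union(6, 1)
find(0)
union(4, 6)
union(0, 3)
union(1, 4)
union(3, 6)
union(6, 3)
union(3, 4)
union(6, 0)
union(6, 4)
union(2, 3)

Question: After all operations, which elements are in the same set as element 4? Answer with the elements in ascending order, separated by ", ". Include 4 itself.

Answer: 0, 1, 2, 3, 4, 6

Derivation:
Step 1: union(2, 6) -> merged; set of 2 now {2, 6}
Step 2: union(0, 6) -> merged; set of 0 now {0, 2, 6}
Step 3: union(2, 3) -> merged; set of 2 now {0, 2, 3, 6}
Step 4: find(1) -> no change; set of 1 is {1}
Step 5: union(4, 1) -> merged; set of 4 now {1, 4}
Step 6: union(6, 1) -> merged; set of 6 now {0, 1, 2, 3, 4, 6}
Step 7: find(0) -> no change; set of 0 is {0, 1, 2, 3, 4, 6}
Step 8: union(4, 6) -> already same set; set of 4 now {0, 1, 2, 3, 4, 6}
Step 9: union(0, 3) -> already same set; set of 0 now {0, 1, 2, 3, 4, 6}
Step 10: union(1, 4) -> already same set; set of 1 now {0, 1, 2, 3, 4, 6}
Step 11: union(3, 6) -> already same set; set of 3 now {0, 1, 2, 3, 4, 6}
Step 12: union(6, 3) -> already same set; set of 6 now {0, 1, 2, 3, 4, 6}
Step 13: union(3, 4) -> already same set; set of 3 now {0, 1, 2, 3, 4, 6}
Step 14: union(6, 0) -> already same set; set of 6 now {0, 1, 2, 3, 4, 6}
Step 15: union(6, 4) -> already same set; set of 6 now {0, 1, 2, 3, 4, 6}
Step 16: union(2, 3) -> already same set; set of 2 now {0, 1, 2, 3, 4, 6}
Component of 4: {0, 1, 2, 3, 4, 6}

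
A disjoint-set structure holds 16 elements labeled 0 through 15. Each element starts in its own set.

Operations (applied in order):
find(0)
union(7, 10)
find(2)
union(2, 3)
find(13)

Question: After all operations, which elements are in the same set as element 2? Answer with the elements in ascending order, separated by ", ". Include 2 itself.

Answer: 2, 3

Derivation:
Step 1: find(0) -> no change; set of 0 is {0}
Step 2: union(7, 10) -> merged; set of 7 now {7, 10}
Step 3: find(2) -> no change; set of 2 is {2}
Step 4: union(2, 3) -> merged; set of 2 now {2, 3}
Step 5: find(13) -> no change; set of 13 is {13}
Component of 2: {2, 3}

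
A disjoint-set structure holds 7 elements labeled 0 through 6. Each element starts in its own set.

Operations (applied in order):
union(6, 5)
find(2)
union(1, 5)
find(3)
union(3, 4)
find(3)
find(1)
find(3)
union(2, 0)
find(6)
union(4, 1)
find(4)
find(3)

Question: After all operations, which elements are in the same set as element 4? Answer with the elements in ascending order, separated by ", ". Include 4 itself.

Answer: 1, 3, 4, 5, 6

Derivation:
Step 1: union(6, 5) -> merged; set of 6 now {5, 6}
Step 2: find(2) -> no change; set of 2 is {2}
Step 3: union(1, 5) -> merged; set of 1 now {1, 5, 6}
Step 4: find(3) -> no change; set of 3 is {3}
Step 5: union(3, 4) -> merged; set of 3 now {3, 4}
Step 6: find(3) -> no change; set of 3 is {3, 4}
Step 7: find(1) -> no change; set of 1 is {1, 5, 6}
Step 8: find(3) -> no change; set of 3 is {3, 4}
Step 9: union(2, 0) -> merged; set of 2 now {0, 2}
Step 10: find(6) -> no change; set of 6 is {1, 5, 6}
Step 11: union(4, 1) -> merged; set of 4 now {1, 3, 4, 5, 6}
Step 12: find(4) -> no change; set of 4 is {1, 3, 4, 5, 6}
Step 13: find(3) -> no change; set of 3 is {1, 3, 4, 5, 6}
Component of 4: {1, 3, 4, 5, 6}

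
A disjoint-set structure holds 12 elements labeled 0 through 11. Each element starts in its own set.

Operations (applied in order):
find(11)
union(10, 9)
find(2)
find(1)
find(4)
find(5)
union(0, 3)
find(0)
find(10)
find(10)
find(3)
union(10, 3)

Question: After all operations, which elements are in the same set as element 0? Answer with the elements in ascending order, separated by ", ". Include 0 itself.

Step 1: find(11) -> no change; set of 11 is {11}
Step 2: union(10, 9) -> merged; set of 10 now {9, 10}
Step 3: find(2) -> no change; set of 2 is {2}
Step 4: find(1) -> no change; set of 1 is {1}
Step 5: find(4) -> no change; set of 4 is {4}
Step 6: find(5) -> no change; set of 5 is {5}
Step 7: union(0, 3) -> merged; set of 0 now {0, 3}
Step 8: find(0) -> no change; set of 0 is {0, 3}
Step 9: find(10) -> no change; set of 10 is {9, 10}
Step 10: find(10) -> no change; set of 10 is {9, 10}
Step 11: find(3) -> no change; set of 3 is {0, 3}
Step 12: union(10, 3) -> merged; set of 10 now {0, 3, 9, 10}
Component of 0: {0, 3, 9, 10}

Answer: 0, 3, 9, 10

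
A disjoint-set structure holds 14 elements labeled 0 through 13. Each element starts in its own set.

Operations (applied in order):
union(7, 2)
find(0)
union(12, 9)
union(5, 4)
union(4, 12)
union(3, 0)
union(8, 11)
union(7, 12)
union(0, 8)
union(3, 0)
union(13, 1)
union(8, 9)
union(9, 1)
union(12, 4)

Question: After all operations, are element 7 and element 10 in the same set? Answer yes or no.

Answer: no

Derivation:
Step 1: union(7, 2) -> merged; set of 7 now {2, 7}
Step 2: find(0) -> no change; set of 0 is {0}
Step 3: union(12, 9) -> merged; set of 12 now {9, 12}
Step 4: union(5, 4) -> merged; set of 5 now {4, 5}
Step 5: union(4, 12) -> merged; set of 4 now {4, 5, 9, 12}
Step 6: union(3, 0) -> merged; set of 3 now {0, 3}
Step 7: union(8, 11) -> merged; set of 8 now {8, 11}
Step 8: union(7, 12) -> merged; set of 7 now {2, 4, 5, 7, 9, 12}
Step 9: union(0, 8) -> merged; set of 0 now {0, 3, 8, 11}
Step 10: union(3, 0) -> already same set; set of 3 now {0, 3, 8, 11}
Step 11: union(13, 1) -> merged; set of 13 now {1, 13}
Step 12: union(8, 9) -> merged; set of 8 now {0, 2, 3, 4, 5, 7, 8, 9, 11, 12}
Step 13: union(9, 1) -> merged; set of 9 now {0, 1, 2, 3, 4, 5, 7, 8, 9, 11, 12, 13}
Step 14: union(12, 4) -> already same set; set of 12 now {0, 1, 2, 3, 4, 5, 7, 8, 9, 11, 12, 13}
Set of 7: {0, 1, 2, 3, 4, 5, 7, 8, 9, 11, 12, 13}; 10 is not a member.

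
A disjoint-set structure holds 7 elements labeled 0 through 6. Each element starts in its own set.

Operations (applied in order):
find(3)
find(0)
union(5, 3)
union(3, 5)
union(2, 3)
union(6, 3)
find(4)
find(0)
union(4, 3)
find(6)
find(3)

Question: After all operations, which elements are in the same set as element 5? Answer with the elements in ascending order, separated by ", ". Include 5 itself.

Answer: 2, 3, 4, 5, 6

Derivation:
Step 1: find(3) -> no change; set of 3 is {3}
Step 2: find(0) -> no change; set of 0 is {0}
Step 3: union(5, 3) -> merged; set of 5 now {3, 5}
Step 4: union(3, 5) -> already same set; set of 3 now {3, 5}
Step 5: union(2, 3) -> merged; set of 2 now {2, 3, 5}
Step 6: union(6, 3) -> merged; set of 6 now {2, 3, 5, 6}
Step 7: find(4) -> no change; set of 4 is {4}
Step 8: find(0) -> no change; set of 0 is {0}
Step 9: union(4, 3) -> merged; set of 4 now {2, 3, 4, 5, 6}
Step 10: find(6) -> no change; set of 6 is {2, 3, 4, 5, 6}
Step 11: find(3) -> no change; set of 3 is {2, 3, 4, 5, 6}
Component of 5: {2, 3, 4, 5, 6}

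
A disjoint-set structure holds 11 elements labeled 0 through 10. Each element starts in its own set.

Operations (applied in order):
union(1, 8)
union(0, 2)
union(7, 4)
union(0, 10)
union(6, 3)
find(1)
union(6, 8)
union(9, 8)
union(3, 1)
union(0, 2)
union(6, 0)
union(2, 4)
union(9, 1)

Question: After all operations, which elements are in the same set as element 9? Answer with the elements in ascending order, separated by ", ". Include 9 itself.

Step 1: union(1, 8) -> merged; set of 1 now {1, 8}
Step 2: union(0, 2) -> merged; set of 0 now {0, 2}
Step 3: union(7, 4) -> merged; set of 7 now {4, 7}
Step 4: union(0, 10) -> merged; set of 0 now {0, 2, 10}
Step 5: union(6, 3) -> merged; set of 6 now {3, 6}
Step 6: find(1) -> no change; set of 1 is {1, 8}
Step 7: union(6, 8) -> merged; set of 6 now {1, 3, 6, 8}
Step 8: union(9, 8) -> merged; set of 9 now {1, 3, 6, 8, 9}
Step 9: union(3, 1) -> already same set; set of 3 now {1, 3, 6, 8, 9}
Step 10: union(0, 2) -> already same set; set of 0 now {0, 2, 10}
Step 11: union(6, 0) -> merged; set of 6 now {0, 1, 2, 3, 6, 8, 9, 10}
Step 12: union(2, 4) -> merged; set of 2 now {0, 1, 2, 3, 4, 6, 7, 8, 9, 10}
Step 13: union(9, 1) -> already same set; set of 9 now {0, 1, 2, 3, 4, 6, 7, 8, 9, 10}
Component of 9: {0, 1, 2, 3, 4, 6, 7, 8, 9, 10}

Answer: 0, 1, 2, 3, 4, 6, 7, 8, 9, 10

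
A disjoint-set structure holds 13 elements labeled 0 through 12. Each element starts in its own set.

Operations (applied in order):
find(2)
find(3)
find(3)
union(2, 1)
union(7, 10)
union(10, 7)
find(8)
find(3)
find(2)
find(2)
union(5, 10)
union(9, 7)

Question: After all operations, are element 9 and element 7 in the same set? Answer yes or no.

Answer: yes

Derivation:
Step 1: find(2) -> no change; set of 2 is {2}
Step 2: find(3) -> no change; set of 3 is {3}
Step 3: find(3) -> no change; set of 3 is {3}
Step 4: union(2, 1) -> merged; set of 2 now {1, 2}
Step 5: union(7, 10) -> merged; set of 7 now {7, 10}
Step 6: union(10, 7) -> already same set; set of 10 now {7, 10}
Step 7: find(8) -> no change; set of 8 is {8}
Step 8: find(3) -> no change; set of 3 is {3}
Step 9: find(2) -> no change; set of 2 is {1, 2}
Step 10: find(2) -> no change; set of 2 is {1, 2}
Step 11: union(5, 10) -> merged; set of 5 now {5, 7, 10}
Step 12: union(9, 7) -> merged; set of 9 now {5, 7, 9, 10}
Set of 9: {5, 7, 9, 10}; 7 is a member.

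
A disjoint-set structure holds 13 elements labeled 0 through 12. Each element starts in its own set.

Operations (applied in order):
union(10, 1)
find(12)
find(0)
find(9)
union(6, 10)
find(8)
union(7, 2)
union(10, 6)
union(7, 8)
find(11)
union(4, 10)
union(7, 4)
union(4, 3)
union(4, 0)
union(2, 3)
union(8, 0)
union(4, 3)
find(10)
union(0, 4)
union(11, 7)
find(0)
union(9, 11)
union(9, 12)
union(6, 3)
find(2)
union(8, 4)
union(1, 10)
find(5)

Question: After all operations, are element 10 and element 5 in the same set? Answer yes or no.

Answer: no

Derivation:
Step 1: union(10, 1) -> merged; set of 10 now {1, 10}
Step 2: find(12) -> no change; set of 12 is {12}
Step 3: find(0) -> no change; set of 0 is {0}
Step 4: find(9) -> no change; set of 9 is {9}
Step 5: union(6, 10) -> merged; set of 6 now {1, 6, 10}
Step 6: find(8) -> no change; set of 8 is {8}
Step 7: union(7, 2) -> merged; set of 7 now {2, 7}
Step 8: union(10, 6) -> already same set; set of 10 now {1, 6, 10}
Step 9: union(7, 8) -> merged; set of 7 now {2, 7, 8}
Step 10: find(11) -> no change; set of 11 is {11}
Step 11: union(4, 10) -> merged; set of 4 now {1, 4, 6, 10}
Step 12: union(7, 4) -> merged; set of 7 now {1, 2, 4, 6, 7, 8, 10}
Step 13: union(4, 3) -> merged; set of 4 now {1, 2, 3, 4, 6, 7, 8, 10}
Step 14: union(4, 0) -> merged; set of 4 now {0, 1, 2, 3, 4, 6, 7, 8, 10}
Step 15: union(2, 3) -> already same set; set of 2 now {0, 1, 2, 3, 4, 6, 7, 8, 10}
Step 16: union(8, 0) -> already same set; set of 8 now {0, 1, 2, 3, 4, 6, 7, 8, 10}
Step 17: union(4, 3) -> already same set; set of 4 now {0, 1, 2, 3, 4, 6, 7, 8, 10}
Step 18: find(10) -> no change; set of 10 is {0, 1, 2, 3, 4, 6, 7, 8, 10}
Step 19: union(0, 4) -> already same set; set of 0 now {0, 1, 2, 3, 4, 6, 7, 8, 10}
Step 20: union(11, 7) -> merged; set of 11 now {0, 1, 2, 3, 4, 6, 7, 8, 10, 11}
Step 21: find(0) -> no change; set of 0 is {0, 1, 2, 3, 4, 6, 7, 8, 10, 11}
Step 22: union(9, 11) -> merged; set of 9 now {0, 1, 2, 3, 4, 6, 7, 8, 9, 10, 11}
Step 23: union(9, 12) -> merged; set of 9 now {0, 1, 2, 3, 4, 6, 7, 8, 9, 10, 11, 12}
Step 24: union(6, 3) -> already same set; set of 6 now {0, 1, 2, 3, 4, 6, 7, 8, 9, 10, 11, 12}
Step 25: find(2) -> no change; set of 2 is {0, 1, 2, 3, 4, 6, 7, 8, 9, 10, 11, 12}
Step 26: union(8, 4) -> already same set; set of 8 now {0, 1, 2, 3, 4, 6, 7, 8, 9, 10, 11, 12}
Step 27: union(1, 10) -> already same set; set of 1 now {0, 1, 2, 3, 4, 6, 7, 8, 9, 10, 11, 12}
Step 28: find(5) -> no change; set of 5 is {5}
Set of 10: {0, 1, 2, 3, 4, 6, 7, 8, 9, 10, 11, 12}; 5 is not a member.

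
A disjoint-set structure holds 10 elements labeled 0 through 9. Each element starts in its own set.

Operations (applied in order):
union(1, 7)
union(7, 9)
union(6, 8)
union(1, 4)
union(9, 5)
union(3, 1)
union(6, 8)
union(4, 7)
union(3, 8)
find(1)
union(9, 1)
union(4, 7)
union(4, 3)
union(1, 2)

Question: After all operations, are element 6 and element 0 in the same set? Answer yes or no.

Step 1: union(1, 7) -> merged; set of 1 now {1, 7}
Step 2: union(7, 9) -> merged; set of 7 now {1, 7, 9}
Step 3: union(6, 8) -> merged; set of 6 now {6, 8}
Step 4: union(1, 4) -> merged; set of 1 now {1, 4, 7, 9}
Step 5: union(9, 5) -> merged; set of 9 now {1, 4, 5, 7, 9}
Step 6: union(3, 1) -> merged; set of 3 now {1, 3, 4, 5, 7, 9}
Step 7: union(6, 8) -> already same set; set of 6 now {6, 8}
Step 8: union(4, 7) -> already same set; set of 4 now {1, 3, 4, 5, 7, 9}
Step 9: union(3, 8) -> merged; set of 3 now {1, 3, 4, 5, 6, 7, 8, 9}
Step 10: find(1) -> no change; set of 1 is {1, 3, 4, 5, 6, 7, 8, 9}
Step 11: union(9, 1) -> already same set; set of 9 now {1, 3, 4, 5, 6, 7, 8, 9}
Step 12: union(4, 7) -> already same set; set of 4 now {1, 3, 4, 5, 6, 7, 8, 9}
Step 13: union(4, 3) -> already same set; set of 4 now {1, 3, 4, 5, 6, 7, 8, 9}
Step 14: union(1, 2) -> merged; set of 1 now {1, 2, 3, 4, 5, 6, 7, 8, 9}
Set of 6: {1, 2, 3, 4, 5, 6, 7, 8, 9}; 0 is not a member.

Answer: no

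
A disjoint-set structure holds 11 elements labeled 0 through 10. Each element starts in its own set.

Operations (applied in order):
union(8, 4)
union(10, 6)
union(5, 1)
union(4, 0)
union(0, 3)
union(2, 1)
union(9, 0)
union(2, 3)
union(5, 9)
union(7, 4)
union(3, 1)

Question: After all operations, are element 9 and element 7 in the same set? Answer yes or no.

Step 1: union(8, 4) -> merged; set of 8 now {4, 8}
Step 2: union(10, 6) -> merged; set of 10 now {6, 10}
Step 3: union(5, 1) -> merged; set of 5 now {1, 5}
Step 4: union(4, 0) -> merged; set of 4 now {0, 4, 8}
Step 5: union(0, 3) -> merged; set of 0 now {0, 3, 4, 8}
Step 6: union(2, 1) -> merged; set of 2 now {1, 2, 5}
Step 7: union(9, 0) -> merged; set of 9 now {0, 3, 4, 8, 9}
Step 8: union(2, 3) -> merged; set of 2 now {0, 1, 2, 3, 4, 5, 8, 9}
Step 9: union(5, 9) -> already same set; set of 5 now {0, 1, 2, 3, 4, 5, 8, 9}
Step 10: union(7, 4) -> merged; set of 7 now {0, 1, 2, 3, 4, 5, 7, 8, 9}
Step 11: union(3, 1) -> already same set; set of 3 now {0, 1, 2, 3, 4, 5, 7, 8, 9}
Set of 9: {0, 1, 2, 3, 4, 5, 7, 8, 9}; 7 is a member.

Answer: yes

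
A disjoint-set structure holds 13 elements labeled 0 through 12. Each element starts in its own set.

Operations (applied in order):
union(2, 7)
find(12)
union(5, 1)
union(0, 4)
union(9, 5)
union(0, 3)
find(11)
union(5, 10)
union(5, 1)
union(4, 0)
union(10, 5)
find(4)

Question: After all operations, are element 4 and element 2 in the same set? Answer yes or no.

Answer: no

Derivation:
Step 1: union(2, 7) -> merged; set of 2 now {2, 7}
Step 2: find(12) -> no change; set of 12 is {12}
Step 3: union(5, 1) -> merged; set of 5 now {1, 5}
Step 4: union(0, 4) -> merged; set of 0 now {0, 4}
Step 5: union(9, 5) -> merged; set of 9 now {1, 5, 9}
Step 6: union(0, 3) -> merged; set of 0 now {0, 3, 4}
Step 7: find(11) -> no change; set of 11 is {11}
Step 8: union(5, 10) -> merged; set of 5 now {1, 5, 9, 10}
Step 9: union(5, 1) -> already same set; set of 5 now {1, 5, 9, 10}
Step 10: union(4, 0) -> already same set; set of 4 now {0, 3, 4}
Step 11: union(10, 5) -> already same set; set of 10 now {1, 5, 9, 10}
Step 12: find(4) -> no change; set of 4 is {0, 3, 4}
Set of 4: {0, 3, 4}; 2 is not a member.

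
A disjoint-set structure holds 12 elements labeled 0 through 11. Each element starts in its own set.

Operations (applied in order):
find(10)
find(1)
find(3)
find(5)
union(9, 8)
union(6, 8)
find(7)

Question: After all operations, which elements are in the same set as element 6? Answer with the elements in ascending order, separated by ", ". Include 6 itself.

Answer: 6, 8, 9

Derivation:
Step 1: find(10) -> no change; set of 10 is {10}
Step 2: find(1) -> no change; set of 1 is {1}
Step 3: find(3) -> no change; set of 3 is {3}
Step 4: find(5) -> no change; set of 5 is {5}
Step 5: union(9, 8) -> merged; set of 9 now {8, 9}
Step 6: union(6, 8) -> merged; set of 6 now {6, 8, 9}
Step 7: find(7) -> no change; set of 7 is {7}
Component of 6: {6, 8, 9}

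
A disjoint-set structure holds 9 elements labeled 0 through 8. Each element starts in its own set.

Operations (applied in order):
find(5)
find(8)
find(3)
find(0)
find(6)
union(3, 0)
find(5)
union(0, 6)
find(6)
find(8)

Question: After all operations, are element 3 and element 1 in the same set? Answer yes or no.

Answer: no

Derivation:
Step 1: find(5) -> no change; set of 5 is {5}
Step 2: find(8) -> no change; set of 8 is {8}
Step 3: find(3) -> no change; set of 3 is {3}
Step 4: find(0) -> no change; set of 0 is {0}
Step 5: find(6) -> no change; set of 6 is {6}
Step 6: union(3, 0) -> merged; set of 3 now {0, 3}
Step 7: find(5) -> no change; set of 5 is {5}
Step 8: union(0, 6) -> merged; set of 0 now {0, 3, 6}
Step 9: find(6) -> no change; set of 6 is {0, 3, 6}
Step 10: find(8) -> no change; set of 8 is {8}
Set of 3: {0, 3, 6}; 1 is not a member.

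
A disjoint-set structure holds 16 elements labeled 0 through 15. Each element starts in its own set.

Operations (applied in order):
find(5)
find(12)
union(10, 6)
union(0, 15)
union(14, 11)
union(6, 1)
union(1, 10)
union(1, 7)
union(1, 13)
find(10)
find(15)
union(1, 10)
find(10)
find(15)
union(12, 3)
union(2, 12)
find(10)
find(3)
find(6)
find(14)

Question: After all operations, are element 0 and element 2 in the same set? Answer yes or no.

Answer: no

Derivation:
Step 1: find(5) -> no change; set of 5 is {5}
Step 2: find(12) -> no change; set of 12 is {12}
Step 3: union(10, 6) -> merged; set of 10 now {6, 10}
Step 4: union(0, 15) -> merged; set of 0 now {0, 15}
Step 5: union(14, 11) -> merged; set of 14 now {11, 14}
Step 6: union(6, 1) -> merged; set of 6 now {1, 6, 10}
Step 7: union(1, 10) -> already same set; set of 1 now {1, 6, 10}
Step 8: union(1, 7) -> merged; set of 1 now {1, 6, 7, 10}
Step 9: union(1, 13) -> merged; set of 1 now {1, 6, 7, 10, 13}
Step 10: find(10) -> no change; set of 10 is {1, 6, 7, 10, 13}
Step 11: find(15) -> no change; set of 15 is {0, 15}
Step 12: union(1, 10) -> already same set; set of 1 now {1, 6, 7, 10, 13}
Step 13: find(10) -> no change; set of 10 is {1, 6, 7, 10, 13}
Step 14: find(15) -> no change; set of 15 is {0, 15}
Step 15: union(12, 3) -> merged; set of 12 now {3, 12}
Step 16: union(2, 12) -> merged; set of 2 now {2, 3, 12}
Step 17: find(10) -> no change; set of 10 is {1, 6, 7, 10, 13}
Step 18: find(3) -> no change; set of 3 is {2, 3, 12}
Step 19: find(6) -> no change; set of 6 is {1, 6, 7, 10, 13}
Step 20: find(14) -> no change; set of 14 is {11, 14}
Set of 0: {0, 15}; 2 is not a member.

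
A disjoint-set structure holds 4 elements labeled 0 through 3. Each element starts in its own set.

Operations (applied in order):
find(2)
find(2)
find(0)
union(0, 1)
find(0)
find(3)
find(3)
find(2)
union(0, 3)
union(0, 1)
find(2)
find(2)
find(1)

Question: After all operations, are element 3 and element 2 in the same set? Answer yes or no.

Answer: no

Derivation:
Step 1: find(2) -> no change; set of 2 is {2}
Step 2: find(2) -> no change; set of 2 is {2}
Step 3: find(0) -> no change; set of 0 is {0}
Step 4: union(0, 1) -> merged; set of 0 now {0, 1}
Step 5: find(0) -> no change; set of 0 is {0, 1}
Step 6: find(3) -> no change; set of 3 is {3}
Step 7: find(3) -> no change; set of 3 is {3}
Step 8: find(2) -> no change; set of 2 is {2}
Step 9: union(0, 3) -> merged; set of 0 now {0, 1, 3}
Step 10: union(0, 1) -> already same set; set of 0 now {0, 1, 3}
Step 11: find(2) -> no change; set of 2 is {2}
Step 12: find(2) -> no change; set of 2 is {2}
Step 13: find(1) -> no change; set of 1 is {0, 1, 3}
Set of 3: {0, 1, 3}; 2 is not a member.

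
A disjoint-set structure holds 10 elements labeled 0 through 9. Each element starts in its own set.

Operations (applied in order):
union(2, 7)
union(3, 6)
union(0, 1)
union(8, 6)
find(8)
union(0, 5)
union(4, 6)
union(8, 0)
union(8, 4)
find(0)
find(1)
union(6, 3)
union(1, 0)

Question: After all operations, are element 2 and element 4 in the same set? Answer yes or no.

Step 1: union(2, 7) -> merged; set of 2 now {2, 7}
Step 2: union(3, 6) -> merged; set of 3 now {3, 6}
Step 3: union(0, 1) -> merged; set of 0 now {0, 1}
Step 4: union(8, 6) -> merged; set of 8 now {3, 6, 8}
Step 5: find(8) -> no change; set of 8 is {3, 6, 8}
Step 6: union(0, 5) -> merged; set of 0 now {0, 1, 5}
Step 7: union(4, 6) -> merged; set of 4 now {3, 4, 6, 8}
Step 8: union(8, 0) -> merged; set of 8 now {0, 1, 3, 4, 5, 6, 8}
Step 9: union(8, 4) -> already same set; set of 8 now {0, 1, 3, 4, 5, 6, 8}
Step 10: find(0) -> no change; set of 0 is {0, 1, 3, 4, 5, 6, 8}
Step 11: find(1) -> no change; set of 1 is {0, 1, 3, 4, 5, 6, 8}
Step 12: union(6, 3) -> already same set; set of 6 now {0, 1, 3, 4, 5, 6, 8}
Step 13: union(1, 0) -> already same set; set of 1 now {0, 1, 3, 4, 5, 6, 8}
Set of 2: {2, 7}; 4 is not a member.

Answer: no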